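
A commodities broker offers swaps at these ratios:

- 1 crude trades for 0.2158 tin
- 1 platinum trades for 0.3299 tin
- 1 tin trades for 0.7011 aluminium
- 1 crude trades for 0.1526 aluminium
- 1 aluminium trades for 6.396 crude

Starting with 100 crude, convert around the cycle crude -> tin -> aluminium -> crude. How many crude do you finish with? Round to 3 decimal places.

96.770

100 crude × 0.2158 = 21.58 tin
21.58 tin × 0.7011 = 15.129738 aluminium
15.129738 aluminium × 6.396 = 96.769804248 crude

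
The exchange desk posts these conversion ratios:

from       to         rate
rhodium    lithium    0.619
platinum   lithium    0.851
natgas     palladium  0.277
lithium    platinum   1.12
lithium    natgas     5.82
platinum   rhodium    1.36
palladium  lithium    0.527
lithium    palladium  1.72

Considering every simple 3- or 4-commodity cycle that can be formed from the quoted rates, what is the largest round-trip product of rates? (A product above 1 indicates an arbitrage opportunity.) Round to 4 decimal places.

platinum→rhodium→lithium→platinum: 1.36 × 0.619 × 1.12 = 0.94286
palladium→lithium→natgas→palladium: 0.527 × 5.82 × 0.277 = 0.84960
Maximum is platinum→rhodium→lithium→platinum at 0.9429; no arbitrage — every cycle loses value.

0.9429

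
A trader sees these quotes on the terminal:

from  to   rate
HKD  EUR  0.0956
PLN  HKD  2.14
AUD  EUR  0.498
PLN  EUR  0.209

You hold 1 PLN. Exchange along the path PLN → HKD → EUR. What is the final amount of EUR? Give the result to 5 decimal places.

1 PLN × 2.14 = 2.14 HKD
2.14 HKD × 0.0956 = 0.204584 EUR

0.20458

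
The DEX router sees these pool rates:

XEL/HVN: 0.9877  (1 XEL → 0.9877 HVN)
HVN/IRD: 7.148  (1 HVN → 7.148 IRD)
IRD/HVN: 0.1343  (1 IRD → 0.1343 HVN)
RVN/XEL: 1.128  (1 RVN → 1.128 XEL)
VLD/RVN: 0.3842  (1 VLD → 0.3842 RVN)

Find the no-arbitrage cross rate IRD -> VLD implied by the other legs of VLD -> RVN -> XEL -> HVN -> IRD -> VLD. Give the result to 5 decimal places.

Known legs of the cycle: 0.3842 × 1.128 × 0.9877 × 7.148 = 3.05968035285696
For no arbitrage the full-cycle product must be 1, so the missing rate is 1 / 3.05968035285696 ≈ 0.3268315.

0.32683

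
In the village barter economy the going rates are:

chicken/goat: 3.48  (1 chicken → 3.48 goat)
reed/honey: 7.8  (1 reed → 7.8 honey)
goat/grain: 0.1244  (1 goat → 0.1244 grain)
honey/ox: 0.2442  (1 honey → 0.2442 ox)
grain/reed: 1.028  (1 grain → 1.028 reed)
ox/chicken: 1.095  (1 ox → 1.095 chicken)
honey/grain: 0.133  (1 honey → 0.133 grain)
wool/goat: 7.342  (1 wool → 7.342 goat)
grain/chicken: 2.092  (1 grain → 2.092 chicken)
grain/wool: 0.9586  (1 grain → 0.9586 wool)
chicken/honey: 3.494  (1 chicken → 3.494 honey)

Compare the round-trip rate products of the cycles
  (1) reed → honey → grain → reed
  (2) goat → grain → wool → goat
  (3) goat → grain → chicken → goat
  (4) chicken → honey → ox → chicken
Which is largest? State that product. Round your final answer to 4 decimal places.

(1) 7.8 × 0.133 × 1.028 = 1.06645
(2) 0.1244 × 0.9586 × 7.342 = 0.87553
(3) 0.1244 × 2.092 × 3.48 = 0.90565
(4) 3.494 × 0.2442 × 1.095 = 0.93429
Highest is cycle (1) at 1.0664 (>1, arbitrage).

1.0664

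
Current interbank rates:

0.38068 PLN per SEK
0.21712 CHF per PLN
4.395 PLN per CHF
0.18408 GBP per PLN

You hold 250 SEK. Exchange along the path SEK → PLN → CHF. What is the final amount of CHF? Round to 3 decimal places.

250 SEK × 0.38068 = 95.17 PLN
95.17 PLN × 0.21712 = 20.6633104 CHF

20.663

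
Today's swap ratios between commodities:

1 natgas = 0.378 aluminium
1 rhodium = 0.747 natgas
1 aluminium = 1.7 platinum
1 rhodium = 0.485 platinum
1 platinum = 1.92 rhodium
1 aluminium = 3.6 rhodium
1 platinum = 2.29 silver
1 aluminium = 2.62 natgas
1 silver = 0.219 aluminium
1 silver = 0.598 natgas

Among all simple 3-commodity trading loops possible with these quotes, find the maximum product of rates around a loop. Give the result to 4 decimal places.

1.0165

natgas→aluminium→rhodium→natgas: 0.378 × 3.6 × 0.747 = 1.01652
platinum→silver→aluminium→platinum: 2.29 × 0.219 × 1.7 = 0.85257
Maximum is natgas→aluminium→rhodium→natgas at 1.0165; arbitrage exists.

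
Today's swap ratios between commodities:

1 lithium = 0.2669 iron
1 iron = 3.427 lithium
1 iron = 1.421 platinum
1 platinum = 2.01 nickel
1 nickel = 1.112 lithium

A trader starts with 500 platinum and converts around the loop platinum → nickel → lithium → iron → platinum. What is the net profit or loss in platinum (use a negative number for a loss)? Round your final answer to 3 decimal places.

-76.149

500 platinum × 2.01 = 1005 nickel
1005 nickel × 1.112 = 1117.56 lithium
1117.56 lithium × 0.2669 = 298.276764 iron
298.276764 iron × 1.421 = 423.851281644 platinum
Net change: 423.851281644 − 500 = -76.148718356 platinum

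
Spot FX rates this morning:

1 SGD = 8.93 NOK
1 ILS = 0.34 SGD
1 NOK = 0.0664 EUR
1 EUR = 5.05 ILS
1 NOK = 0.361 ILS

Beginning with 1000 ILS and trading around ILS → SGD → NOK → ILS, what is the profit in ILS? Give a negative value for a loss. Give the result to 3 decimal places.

1000 ILS × 0.34 = 340 SGD
340 SGD × 8.93 = 3036.2 NOK
3036.2 NOK × 0.361 = 1096.0682 ILS
Net change: 1096.0682 − 1000 = 96.0682 ILS

96.068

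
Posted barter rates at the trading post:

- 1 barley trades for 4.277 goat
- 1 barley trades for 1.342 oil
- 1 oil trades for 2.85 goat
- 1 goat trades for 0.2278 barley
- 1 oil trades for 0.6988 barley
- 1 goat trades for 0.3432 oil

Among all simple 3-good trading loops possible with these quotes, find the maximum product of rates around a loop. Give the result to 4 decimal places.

barley→goat→oil→barley: 4.277 × 0.3432 × 0.6988 = 1.02575
barley→oil→goat→barley: 1.342 × 2.85 × 0.2278 = 0.87127
Maximum is barley→goat→oil→barley at 1.0257; arbitrage exists.

1.0257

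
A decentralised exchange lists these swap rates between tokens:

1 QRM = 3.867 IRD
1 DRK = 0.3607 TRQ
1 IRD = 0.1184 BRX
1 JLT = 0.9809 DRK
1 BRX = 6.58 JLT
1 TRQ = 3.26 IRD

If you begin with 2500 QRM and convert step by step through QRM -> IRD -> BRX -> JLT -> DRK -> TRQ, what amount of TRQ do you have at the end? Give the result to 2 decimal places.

2664.79

2500 QRM × 3.867 = 9667.5 IRD
9667.5 IRD × 0.1184 = 1144.632 BRX
1144.632 BRX × 6.58 = 7531.67856 JLT
7531.67856 JLT × 0.9809 = 7387.823499504 DRK
7387.823499504 DRK × 0.3607 = 2664.7879362710928 TRQ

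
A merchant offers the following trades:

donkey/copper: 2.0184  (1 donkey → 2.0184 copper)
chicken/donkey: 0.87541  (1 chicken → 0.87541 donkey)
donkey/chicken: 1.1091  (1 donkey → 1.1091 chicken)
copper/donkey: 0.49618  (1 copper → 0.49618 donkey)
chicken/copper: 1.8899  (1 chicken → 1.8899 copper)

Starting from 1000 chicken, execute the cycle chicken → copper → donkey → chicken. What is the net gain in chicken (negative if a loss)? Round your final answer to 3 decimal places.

1000 chicken × 1.8899 = 1889.9 copper
1889.9 copper × 0.49618 = 937.730582 donkey
937.730582 donkey × 1.1091 = 1040.0369884962 chicken
Net change: 1040.0369884962 − 1000 = 40.0369884962 chicken

40.037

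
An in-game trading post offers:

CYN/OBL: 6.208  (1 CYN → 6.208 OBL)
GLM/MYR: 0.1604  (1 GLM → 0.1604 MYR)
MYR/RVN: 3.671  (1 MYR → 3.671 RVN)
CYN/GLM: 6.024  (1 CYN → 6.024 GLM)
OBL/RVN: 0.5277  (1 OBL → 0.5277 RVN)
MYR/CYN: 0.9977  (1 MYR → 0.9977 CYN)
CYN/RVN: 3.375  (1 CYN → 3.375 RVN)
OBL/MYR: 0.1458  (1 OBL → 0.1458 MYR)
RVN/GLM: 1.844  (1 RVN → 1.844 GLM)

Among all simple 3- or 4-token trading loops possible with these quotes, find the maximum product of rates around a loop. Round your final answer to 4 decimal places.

1.0858

GLM→MYR→RVN→GLM: 0.1604 × 3.671 × 1.844 = 1.08580
GLM→MYR→CYN→RVN→GLM: 0.1604 × 0.9977 × 3.375 × 1.844 = 0.99595
GLM→MYR→CYN→GLM: 0.1604 × 0.9977 × 6.024 = 0.96403
OBL→MYR→CYN→OBL: 0.1458 × 0.9977 × 6.208 = 0.90304
Maximum is GLM→MYR→RVN→GLM at 1.0858; arbitrage exists.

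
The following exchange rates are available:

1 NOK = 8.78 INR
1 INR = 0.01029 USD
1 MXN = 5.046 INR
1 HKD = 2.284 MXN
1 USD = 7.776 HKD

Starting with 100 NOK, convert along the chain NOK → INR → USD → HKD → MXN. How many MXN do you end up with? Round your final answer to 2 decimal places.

100 NOK × 8.78 = 878 INR
878 INR × 0.01029 = 9.03462 USD
9.03462 USD × 7.776 = 70.25320512 HKD
70.25320512 HKD × 2.284 = 160.45832049408 MXN

160.46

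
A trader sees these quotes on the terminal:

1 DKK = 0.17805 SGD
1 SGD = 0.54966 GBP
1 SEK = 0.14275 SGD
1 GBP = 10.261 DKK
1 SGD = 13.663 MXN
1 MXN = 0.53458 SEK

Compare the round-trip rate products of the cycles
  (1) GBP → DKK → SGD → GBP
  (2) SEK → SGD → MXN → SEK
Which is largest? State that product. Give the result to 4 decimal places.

1.0426

(1) 10.261 × 0.17805 × 0.54966 = 1.00421
(2) 0.14275 × 13.663 × 0.53458 = 1.04264
Highest is cycle (2) at 1.0426 (>1, arbitrage).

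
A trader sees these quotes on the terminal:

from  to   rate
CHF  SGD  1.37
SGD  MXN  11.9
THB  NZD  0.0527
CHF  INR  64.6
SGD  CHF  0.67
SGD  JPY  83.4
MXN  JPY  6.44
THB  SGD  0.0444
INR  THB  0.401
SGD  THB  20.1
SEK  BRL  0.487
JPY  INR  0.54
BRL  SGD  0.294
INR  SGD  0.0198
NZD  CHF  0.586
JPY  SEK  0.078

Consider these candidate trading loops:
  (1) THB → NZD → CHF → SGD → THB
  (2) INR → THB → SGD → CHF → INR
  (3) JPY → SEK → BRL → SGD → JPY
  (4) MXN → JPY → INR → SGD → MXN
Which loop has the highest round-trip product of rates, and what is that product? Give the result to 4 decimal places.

0.9314

(1) 0.0527 × 0.586 × 1.37 × 20.1 = 0.85040
(2) 0.401 × 0.0444 × 0.67 × 64.6 = 0.77061
(3) 0.078 × 0.487 × 0.294 × 83.4 = 0.93140
(4) 6.44 × 0.54 × 0.0198 × 11.9 = 0.81939
Highest is cycle (3) at 0.9314 (≤1, no arbitrage).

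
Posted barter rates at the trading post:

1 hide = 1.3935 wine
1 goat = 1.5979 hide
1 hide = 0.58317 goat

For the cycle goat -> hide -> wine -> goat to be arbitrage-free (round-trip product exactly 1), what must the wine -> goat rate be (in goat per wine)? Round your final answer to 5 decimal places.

Known legs of the cycle: 1.5979 × 1.3935 = 2.22667365
For no arbitrage the full-cycle product must be 1, so the missing rate is 1 / 2.22667365 ≈ 0.4491004.

0.44910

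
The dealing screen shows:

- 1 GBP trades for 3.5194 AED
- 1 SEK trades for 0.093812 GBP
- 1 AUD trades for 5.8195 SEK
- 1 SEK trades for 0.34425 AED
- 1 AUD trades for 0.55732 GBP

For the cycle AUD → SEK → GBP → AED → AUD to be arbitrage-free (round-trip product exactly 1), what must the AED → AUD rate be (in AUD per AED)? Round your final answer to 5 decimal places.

0.52046

Known legs of the cycle: 5.8195 × 0.093812 × 3.5194 = 1.9213774843196
For no arbitrage the full-cycle product must be 1, so the missing rate is 1 / 1.9213774843196 ≈ 0.5204599.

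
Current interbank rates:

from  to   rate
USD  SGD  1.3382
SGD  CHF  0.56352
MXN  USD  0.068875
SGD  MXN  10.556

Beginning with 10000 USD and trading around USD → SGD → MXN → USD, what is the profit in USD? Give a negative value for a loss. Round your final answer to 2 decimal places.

10000 USD × 1.3382 = 13382 SGD
13382 SGD × 10.556 = 141260.392 MXN
141260.392 MXN × 0.068875 = 9729.309499 USD
Net change: 9729.309499 − 10000 = -270.690501 USD

-270.69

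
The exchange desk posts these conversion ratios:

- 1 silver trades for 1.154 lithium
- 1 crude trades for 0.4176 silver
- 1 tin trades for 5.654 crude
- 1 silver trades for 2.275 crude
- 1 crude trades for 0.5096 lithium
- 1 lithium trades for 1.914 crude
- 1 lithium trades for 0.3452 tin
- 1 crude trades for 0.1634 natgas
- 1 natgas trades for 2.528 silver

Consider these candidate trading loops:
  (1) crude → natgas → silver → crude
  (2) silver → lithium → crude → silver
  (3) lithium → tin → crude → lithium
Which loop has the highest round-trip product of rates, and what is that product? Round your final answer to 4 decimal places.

(1) 0.1634 × 2.528 × 2.275 = 0.93975
(2) 1.154 × 1.914 × 0.4176 = 0.92238
(3) 0.3452 × 5.654 × 0.5096 = 0.99462
Highest is cycle (3) at 0.9946 (≤1, no arbitrage).

0.9946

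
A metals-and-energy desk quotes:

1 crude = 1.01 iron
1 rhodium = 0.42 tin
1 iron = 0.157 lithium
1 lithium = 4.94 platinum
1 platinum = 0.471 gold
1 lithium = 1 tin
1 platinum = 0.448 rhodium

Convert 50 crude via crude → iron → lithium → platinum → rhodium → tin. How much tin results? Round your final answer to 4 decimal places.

7.3696

50 crude × 1.01 = 50.5 iron
50.5 iron × 0.157 = 7.9285 lithium
7.9285 lithium × 4.94 = 39.16679 platinum
39.16679 platinum × 0.448 = 17.54672192 rhodium
17.54672192 rhodium × 0.42 = 7.3696232064 tin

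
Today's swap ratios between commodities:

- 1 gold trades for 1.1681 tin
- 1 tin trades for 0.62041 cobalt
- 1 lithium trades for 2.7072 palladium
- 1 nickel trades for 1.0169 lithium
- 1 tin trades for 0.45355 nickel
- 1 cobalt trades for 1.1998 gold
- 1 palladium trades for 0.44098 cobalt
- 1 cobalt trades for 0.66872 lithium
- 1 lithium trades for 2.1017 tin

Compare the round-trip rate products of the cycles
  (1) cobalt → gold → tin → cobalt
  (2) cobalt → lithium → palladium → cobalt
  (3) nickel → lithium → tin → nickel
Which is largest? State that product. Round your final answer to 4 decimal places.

0.9693

(1) 1.1998 × 1.1681 × 0.62041 = 0.86950
(2) 0.66872 × 2.7072 × 0.44098 = 0.79833
(3) 1.0169 × 2.1017 × 0.45355 = 0.96934
Highest is cycle (3) at 0.9693 (≤1, no arbitrage).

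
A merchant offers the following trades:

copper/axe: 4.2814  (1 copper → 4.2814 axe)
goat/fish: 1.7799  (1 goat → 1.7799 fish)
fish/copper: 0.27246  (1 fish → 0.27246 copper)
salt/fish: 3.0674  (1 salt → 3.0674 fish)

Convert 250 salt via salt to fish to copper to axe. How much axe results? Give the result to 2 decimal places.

250 salt × 3.0674 = 766.85 fish
766.85 fish × 0.27246 = 208.935951 copper
208.935951 copper × 4.2814 = 894.5383806114 axe

894.54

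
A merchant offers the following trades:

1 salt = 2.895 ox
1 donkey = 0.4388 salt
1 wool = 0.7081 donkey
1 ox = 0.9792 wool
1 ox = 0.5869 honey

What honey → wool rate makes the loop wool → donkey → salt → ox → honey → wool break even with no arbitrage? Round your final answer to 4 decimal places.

1.8942

Known legs of the cycle: 0.7081 × 0.4388 × 2.895 × 0.5869 = 0.52792702064814
For no arbitrage the full-cycle product must be 1, so the missing rate is 1 / 0.52792702064814 ≈ 1.894201.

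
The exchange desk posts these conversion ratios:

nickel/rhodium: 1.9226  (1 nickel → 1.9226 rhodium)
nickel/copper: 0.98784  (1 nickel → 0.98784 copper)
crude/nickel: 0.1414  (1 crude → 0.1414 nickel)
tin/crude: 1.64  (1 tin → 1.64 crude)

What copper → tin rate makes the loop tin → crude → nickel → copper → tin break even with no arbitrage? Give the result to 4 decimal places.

4.3654

Known legs of the cycle: 1.64 × 0.1414 × 0.98784 = 0.22907614464
For no arbitrage the full-cycle product must be 1, so the missing rate is 1 / 0.22907614464 ≈ 4.365361.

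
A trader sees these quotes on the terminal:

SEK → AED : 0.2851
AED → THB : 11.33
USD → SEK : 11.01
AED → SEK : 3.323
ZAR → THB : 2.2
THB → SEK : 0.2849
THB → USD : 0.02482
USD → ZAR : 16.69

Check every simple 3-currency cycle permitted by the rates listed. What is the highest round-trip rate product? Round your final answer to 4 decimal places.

0.9203

THB→SEK→AED→THB: 0.2849 × 0.2851 × 11.33 = 0.92028
THB→USD→ZAR→THB: 0.02482 × 16.69 × 2.2 = 0.91134
Maximum is THB→SEK→AED→THB at 0.9203; no arbitrage — every cycle loses value.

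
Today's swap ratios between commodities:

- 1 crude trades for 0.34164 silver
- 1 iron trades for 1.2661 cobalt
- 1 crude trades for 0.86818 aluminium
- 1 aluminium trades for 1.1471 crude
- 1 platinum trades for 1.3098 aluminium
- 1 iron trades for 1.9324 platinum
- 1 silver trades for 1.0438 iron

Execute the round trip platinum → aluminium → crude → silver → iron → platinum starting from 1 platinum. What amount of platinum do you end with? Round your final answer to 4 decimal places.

1 platinum × 1.3098 = 1.3098 aluminium
1.3098 aluminium × 1.1471 = 1.50247158 crude
1.50247158 crude × 0.34164 = 0.5133043905912 silver
0.5133043905912 silver × 1.0438 = 0.53578712289909456 iron
0.53578712289909456 iron × 1.9324 = 1.035355036290210327744 platinum

1.0354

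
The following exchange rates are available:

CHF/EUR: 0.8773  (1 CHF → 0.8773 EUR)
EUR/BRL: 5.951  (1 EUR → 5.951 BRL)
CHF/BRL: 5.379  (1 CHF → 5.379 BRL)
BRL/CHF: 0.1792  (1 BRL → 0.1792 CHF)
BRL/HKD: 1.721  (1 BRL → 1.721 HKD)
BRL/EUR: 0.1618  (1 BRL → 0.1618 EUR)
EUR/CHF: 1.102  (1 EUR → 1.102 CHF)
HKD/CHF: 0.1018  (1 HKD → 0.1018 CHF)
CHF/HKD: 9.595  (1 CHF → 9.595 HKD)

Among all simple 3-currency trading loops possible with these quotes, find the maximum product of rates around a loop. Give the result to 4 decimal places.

CHF→BRL→EUR→CHF: 5.379 × 0.1618 × 1.102 = 0.95910
CHF→BRL→HKD→CHF: 5.379 × 1.721 × 0.1018 = 0.94239
CHF→EUR→BRL→CHF: 0.8773 × 5.951 × 0.1792 = 0.93557
Maximum is CHF→BRL→EUR→CHF at 0.9591; no arbitrage — every cycle loses value.

0.9591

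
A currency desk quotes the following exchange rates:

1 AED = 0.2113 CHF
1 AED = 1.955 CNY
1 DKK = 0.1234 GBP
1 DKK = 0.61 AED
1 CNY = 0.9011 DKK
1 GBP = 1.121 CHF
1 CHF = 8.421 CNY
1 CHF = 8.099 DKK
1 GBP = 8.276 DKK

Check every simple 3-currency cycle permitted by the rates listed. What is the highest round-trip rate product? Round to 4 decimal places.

DKK→GBP→CHF→DKK: 0.1234 × 1.121 × 8.099 = 1.12035
DKK→AED→CNY→DKK: 0.61 × 1.955 × 0.9011 = 1.07461
DKK→AED→CHF→DKK: 0.61 × 0.2113 × 8.099 = 1.04390
Maximum is DKK→GBP→CHF→DKK at 1.1203; arbitrage exists.

1.1203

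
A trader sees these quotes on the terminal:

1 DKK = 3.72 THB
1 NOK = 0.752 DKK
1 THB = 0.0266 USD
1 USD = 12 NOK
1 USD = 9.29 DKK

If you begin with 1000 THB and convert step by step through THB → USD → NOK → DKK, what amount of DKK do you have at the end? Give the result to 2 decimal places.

240.04

1000 THB × 0.0266 = 26.6 USD
26.6 USD × 12 = 319.2 NOK
319.2 NOK × 0.752 = 240.0384 DKK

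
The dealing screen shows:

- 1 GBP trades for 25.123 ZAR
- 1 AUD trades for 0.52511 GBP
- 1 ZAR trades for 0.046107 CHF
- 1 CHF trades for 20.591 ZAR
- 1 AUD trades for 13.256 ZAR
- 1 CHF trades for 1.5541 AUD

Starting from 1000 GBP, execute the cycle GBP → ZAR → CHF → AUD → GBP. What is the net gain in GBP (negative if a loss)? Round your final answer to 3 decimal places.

-54.704

1000 GBP × 25.123 = 25123 ZAR
25123 ZAR × 0.046107 = 1158.346161 CHF
1158.346161 CHF × 1.5541 = 1800.1857688101 AUD
1800.1857688101 AUD × 0.52511 = 945.295549059871611 GBP
Net change: 945.295549059871611 − 1000 = -54.704450940128389 GBP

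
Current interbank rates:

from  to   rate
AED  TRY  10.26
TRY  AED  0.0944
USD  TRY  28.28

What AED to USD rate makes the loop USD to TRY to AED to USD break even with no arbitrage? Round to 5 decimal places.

0.37458

Known legs of the cycle: 28.28 × 0.0944 = 2.669632
For no arbitrage the full-cycle product must be 1, so the missing rate is 1 / 2.669632 ≈ 0.3745835.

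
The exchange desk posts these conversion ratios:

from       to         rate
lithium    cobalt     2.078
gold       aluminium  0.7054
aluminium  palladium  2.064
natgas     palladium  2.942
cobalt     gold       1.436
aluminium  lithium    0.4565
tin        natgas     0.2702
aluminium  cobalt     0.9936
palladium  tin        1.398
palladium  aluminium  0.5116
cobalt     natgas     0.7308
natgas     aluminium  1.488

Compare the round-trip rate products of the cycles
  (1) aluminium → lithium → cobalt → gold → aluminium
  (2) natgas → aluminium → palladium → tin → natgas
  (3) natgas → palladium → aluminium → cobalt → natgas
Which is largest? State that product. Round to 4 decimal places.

1.1601

(1) 0.4565 × 2.078 × 1.436 × 0.7054 = 0.96090
(2) 1.488 × 2.064 × 1.398 × 0.2702 = 1.16013
(3) 2.942 × 0.5116 × 0.9936 × 0.7308 = 1.09291
Highest is cycle (2) at 1.1601 (>1, arbitrage).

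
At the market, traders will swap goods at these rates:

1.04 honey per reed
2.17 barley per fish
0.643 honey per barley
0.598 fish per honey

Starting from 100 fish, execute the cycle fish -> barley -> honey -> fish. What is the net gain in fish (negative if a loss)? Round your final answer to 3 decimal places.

-16.560

100 fish × 2.17 = 217 barley
217 barley × 0.643 = 139.531 honey
139.531 honey × 0.598 = 83.439538 fish
Net change: 83.439538 − 100 = -16.560462 fish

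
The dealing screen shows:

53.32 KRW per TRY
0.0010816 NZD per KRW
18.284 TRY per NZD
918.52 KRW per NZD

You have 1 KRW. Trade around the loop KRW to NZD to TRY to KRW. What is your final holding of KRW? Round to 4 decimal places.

1 KRW × 0.0010816 = 0.0010816 NZD
0.0010816 NZD × 18.284 = 0.0197759744 TRY
0.0197759744 TRY × 53.32 = 1.054454955008 KRW

1.0545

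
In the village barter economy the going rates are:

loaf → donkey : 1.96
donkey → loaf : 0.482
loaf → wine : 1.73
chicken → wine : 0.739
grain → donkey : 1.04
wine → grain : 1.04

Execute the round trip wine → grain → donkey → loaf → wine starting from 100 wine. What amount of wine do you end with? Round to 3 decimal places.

100 wine × 1.04 = 104 grain
104 grain × 1.04 = 108.16 donkey
108.16 donkey × 0.482 = 52.13312 loaf
52.13312 loaf × 1.73 = 90.1902976 wine

90.190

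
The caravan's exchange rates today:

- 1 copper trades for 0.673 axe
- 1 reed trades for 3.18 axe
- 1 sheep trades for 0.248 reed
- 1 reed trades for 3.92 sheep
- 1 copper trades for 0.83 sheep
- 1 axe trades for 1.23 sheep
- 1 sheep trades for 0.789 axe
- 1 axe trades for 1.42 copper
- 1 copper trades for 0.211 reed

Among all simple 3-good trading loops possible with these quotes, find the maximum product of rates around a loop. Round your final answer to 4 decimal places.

sheep→reed→axe→sheep: 0.248 × 3.18 × 1.23 = 0.97003
axe→copper→reed→axe: 1.42 × 0.211 × 3.18 = 0.95279
sheep→axe→copper→sheep: 0.789 × 1.42 × 0.83 = 0.92992
Maximum is sheep→reed→axe→sheep at 0.9700; no arbitrage — every cycle loses value.

0.9700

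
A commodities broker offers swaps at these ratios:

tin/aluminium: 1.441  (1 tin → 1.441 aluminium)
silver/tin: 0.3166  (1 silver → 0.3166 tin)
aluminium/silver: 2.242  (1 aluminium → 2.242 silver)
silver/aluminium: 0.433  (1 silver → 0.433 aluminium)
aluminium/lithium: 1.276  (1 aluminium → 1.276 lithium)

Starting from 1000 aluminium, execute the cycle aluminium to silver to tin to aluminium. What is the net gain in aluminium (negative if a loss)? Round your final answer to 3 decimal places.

1000 aluminium × 2.242 = 2242 silver
2242 silver × 0.3166 = 709.8172 tin
709.8172 tin × 1.441 = 1022.8465852 aluminium
Net change: 1022.8465852 − 1000 = 22.8465852 aluminium

22.847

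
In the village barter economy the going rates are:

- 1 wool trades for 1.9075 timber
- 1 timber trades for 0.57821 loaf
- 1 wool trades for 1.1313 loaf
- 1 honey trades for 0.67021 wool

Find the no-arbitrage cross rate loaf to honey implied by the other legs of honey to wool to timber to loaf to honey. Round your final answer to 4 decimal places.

1.3528

Known legs of the cycle: 0.67021 × 1.9075 × 0.57821 = 0.73919845172075
For no arbitrage the full-cycle product must be 1, so the missing rate is 1 / 0.73919845172075 ≈ 1.352817.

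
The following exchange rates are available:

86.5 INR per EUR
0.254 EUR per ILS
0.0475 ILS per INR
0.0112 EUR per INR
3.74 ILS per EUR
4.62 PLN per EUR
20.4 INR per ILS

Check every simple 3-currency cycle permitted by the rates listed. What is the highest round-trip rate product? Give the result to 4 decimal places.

1.0436

ILS→EUR→INR→ILS: 0.254 × 86.5 × 0.0475 = 1.04362
ILS→INR→EUR→ILS: 20.4 × 0.0112 × 3.74 = 0.85452
Maximum is ILS→EUR→INR→ILS at 1.0436; arbitrage exists.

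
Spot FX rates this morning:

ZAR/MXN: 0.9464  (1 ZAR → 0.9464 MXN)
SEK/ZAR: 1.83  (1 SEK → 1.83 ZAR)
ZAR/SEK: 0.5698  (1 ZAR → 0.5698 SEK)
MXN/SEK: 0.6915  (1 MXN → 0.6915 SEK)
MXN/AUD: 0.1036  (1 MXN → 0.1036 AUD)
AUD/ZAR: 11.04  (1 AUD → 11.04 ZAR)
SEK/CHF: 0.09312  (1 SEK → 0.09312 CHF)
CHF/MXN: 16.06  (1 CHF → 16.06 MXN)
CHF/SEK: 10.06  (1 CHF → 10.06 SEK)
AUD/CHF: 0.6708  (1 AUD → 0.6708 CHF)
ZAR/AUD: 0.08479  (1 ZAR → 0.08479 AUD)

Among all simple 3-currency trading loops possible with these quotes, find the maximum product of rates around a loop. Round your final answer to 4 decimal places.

1.1976

ZAR→MXN→SEK→ZAR: 0.9464 × 0.6915 × 1.83 = 1.19762
AUD→CHF→MXN→AUD: 0.6708 × 16.06 × 0.1036 = 1.11609
AUD→ZAR→MXN→AUD: 11.04 × 0.9464 × 0.1036 = 1.08244
CHF→MXN→SEK→CHF: 16.06 × 0.6915 × 0.09312 = 1.03414
Maximum is ZAR→MXN→SEK→ZAR at 1.1976; arbitrage exists.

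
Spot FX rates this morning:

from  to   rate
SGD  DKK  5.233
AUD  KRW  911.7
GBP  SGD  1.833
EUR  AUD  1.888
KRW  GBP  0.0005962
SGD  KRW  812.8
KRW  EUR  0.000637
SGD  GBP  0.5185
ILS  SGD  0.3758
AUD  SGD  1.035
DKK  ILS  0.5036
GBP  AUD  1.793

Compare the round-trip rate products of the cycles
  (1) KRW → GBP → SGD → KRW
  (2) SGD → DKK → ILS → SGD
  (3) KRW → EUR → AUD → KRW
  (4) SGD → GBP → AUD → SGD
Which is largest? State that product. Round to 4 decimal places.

1.0965

(1) 0.0005962 × 1.833 × 812.8 = 0.88826
(2) 5.233 × 0.5036 × 0.3758 = 0.99036
(3) 0.000637 × 1.888 × 911.7 = 1.09646
(4) 0.5185 × 1.793 × 1.035 = 0.96221
Highest is cycle (3) at 1.0965 (>1, arbitrage).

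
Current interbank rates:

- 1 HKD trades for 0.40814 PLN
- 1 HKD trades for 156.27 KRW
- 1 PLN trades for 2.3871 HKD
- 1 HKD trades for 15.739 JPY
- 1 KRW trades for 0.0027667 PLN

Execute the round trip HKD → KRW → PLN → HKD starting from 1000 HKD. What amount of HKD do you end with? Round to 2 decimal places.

1032.07

1000 HKD × 156.27 = 156270 KRW
156270 KRW × 0.0027667 = 432.352209 PLN
432.352209 PLN × 2.3871 = 1032.0679581039 HKD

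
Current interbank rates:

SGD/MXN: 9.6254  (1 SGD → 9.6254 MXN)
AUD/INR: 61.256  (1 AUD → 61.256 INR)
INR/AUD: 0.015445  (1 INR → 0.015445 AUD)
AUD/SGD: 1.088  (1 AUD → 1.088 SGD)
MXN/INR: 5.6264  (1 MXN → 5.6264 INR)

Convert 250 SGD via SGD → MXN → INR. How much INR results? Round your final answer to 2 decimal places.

250 SGD × 9.6254 = 2406.35 MXN
2406.35 MXN × 5.6264 = 13539.08764 INR

13539.09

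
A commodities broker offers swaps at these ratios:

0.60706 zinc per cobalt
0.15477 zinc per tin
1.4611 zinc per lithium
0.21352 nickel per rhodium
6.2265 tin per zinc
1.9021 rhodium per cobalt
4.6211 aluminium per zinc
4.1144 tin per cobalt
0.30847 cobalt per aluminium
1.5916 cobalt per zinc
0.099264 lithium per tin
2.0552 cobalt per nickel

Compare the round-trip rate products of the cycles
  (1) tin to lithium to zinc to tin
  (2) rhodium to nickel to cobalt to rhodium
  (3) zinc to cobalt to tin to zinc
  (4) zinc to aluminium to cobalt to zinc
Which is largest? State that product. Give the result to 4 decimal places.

1.0135

(1) 0.099264 × 1.4611 × 6.2265 = 0.90306
(2) 0.21352 × 2.0552 × 1.9021 = 0.83469
(3) 1.5916 × 4.1144 × 0.15477 = 1.01351
(4) 4.6211 × 0.30847 × 0.60706 = 0.86535
Highest is cycle (3) at 1.0135 (>1, arbitrage).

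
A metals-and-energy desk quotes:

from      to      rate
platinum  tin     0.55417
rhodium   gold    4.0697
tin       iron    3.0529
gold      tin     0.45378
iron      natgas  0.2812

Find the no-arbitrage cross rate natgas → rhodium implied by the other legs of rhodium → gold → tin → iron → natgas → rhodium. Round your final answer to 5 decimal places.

Known legs of the cycle: 4.0697 × 0.45378 × 3.0529 × 0.2812 = 1.58538827578861368
For no arbitrage the full-cycle product must be 1, so the missing rate is 1 / 1.58538827578861368 ≈ 0.6307603.

0.63076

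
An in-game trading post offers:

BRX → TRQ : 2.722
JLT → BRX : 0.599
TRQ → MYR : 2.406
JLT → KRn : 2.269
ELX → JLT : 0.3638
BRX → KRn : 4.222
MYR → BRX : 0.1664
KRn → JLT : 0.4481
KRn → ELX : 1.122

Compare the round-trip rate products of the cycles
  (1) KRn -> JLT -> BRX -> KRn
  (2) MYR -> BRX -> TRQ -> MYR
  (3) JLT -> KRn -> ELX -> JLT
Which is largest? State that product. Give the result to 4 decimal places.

1.1332

(1) 0.4481 × 0.599 × 4.222 = 1.13324
(2) 0.1664 × 2.722 × 2.406 = 1.08978
(3) 2.269 × 1.122 × 0.3638 = 0.92617
Highest is cycle (1) at 1.1332 (>1, arbitrage).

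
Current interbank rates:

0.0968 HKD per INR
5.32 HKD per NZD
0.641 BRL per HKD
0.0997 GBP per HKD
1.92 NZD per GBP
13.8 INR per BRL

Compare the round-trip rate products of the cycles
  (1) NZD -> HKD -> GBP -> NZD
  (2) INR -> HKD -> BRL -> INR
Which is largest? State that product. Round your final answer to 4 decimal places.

(1) 5.32 × 0.0997 × 1.92 = 1.01838
(2) 0.0968 × 0.641 × 13.8 = 0.85627
Highest is cycle (1) at 1.0184 (>1, arbitrage).

1.0184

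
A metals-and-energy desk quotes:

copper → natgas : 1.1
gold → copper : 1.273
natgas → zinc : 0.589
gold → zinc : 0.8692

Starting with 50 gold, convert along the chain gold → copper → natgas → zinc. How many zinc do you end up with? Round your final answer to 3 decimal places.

50 gold × 1.273 = 63.65 copper
63.65 copper × 1.1 = 70.015 natgas
70.015 natgas × 0.589 = 41.238835 zinc

41.239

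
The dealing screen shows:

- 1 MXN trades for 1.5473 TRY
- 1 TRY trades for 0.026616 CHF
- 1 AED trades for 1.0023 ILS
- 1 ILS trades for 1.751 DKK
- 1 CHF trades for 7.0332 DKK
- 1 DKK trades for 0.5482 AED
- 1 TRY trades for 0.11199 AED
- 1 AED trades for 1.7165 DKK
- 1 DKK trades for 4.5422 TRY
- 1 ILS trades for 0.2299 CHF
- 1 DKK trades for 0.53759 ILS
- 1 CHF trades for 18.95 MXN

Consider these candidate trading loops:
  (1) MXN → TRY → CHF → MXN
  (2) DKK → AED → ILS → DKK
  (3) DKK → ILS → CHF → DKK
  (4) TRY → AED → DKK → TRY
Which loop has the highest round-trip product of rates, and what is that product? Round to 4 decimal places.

0.9621

(1) 1.5473 × 0.026616 × 18.95 = 0.78042
(2) 0.5482 × 1.0023 × 1.751 = 0.96211
(3) 0.53759 × 0.2299 × 7.0332 = 0.86925
(4) 0.11199 × 1.7165 × 4.5422 = 0.87315
Highest is cycle (2) at 0.9621 (≤1, no arbitrage).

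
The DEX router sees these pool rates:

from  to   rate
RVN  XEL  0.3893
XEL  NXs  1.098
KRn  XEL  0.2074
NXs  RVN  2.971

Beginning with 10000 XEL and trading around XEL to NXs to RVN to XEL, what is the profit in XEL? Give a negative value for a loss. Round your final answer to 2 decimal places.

2699.58

10000 XEL × 1.098 = 10980 NXs
10980 NXs × 2.971 = 32621.58 RVN
32621.58 RVN × 0.3893 = 12699.581094 XEL
Net change: 12699.581094 − 10000 = 2699.581094 XEL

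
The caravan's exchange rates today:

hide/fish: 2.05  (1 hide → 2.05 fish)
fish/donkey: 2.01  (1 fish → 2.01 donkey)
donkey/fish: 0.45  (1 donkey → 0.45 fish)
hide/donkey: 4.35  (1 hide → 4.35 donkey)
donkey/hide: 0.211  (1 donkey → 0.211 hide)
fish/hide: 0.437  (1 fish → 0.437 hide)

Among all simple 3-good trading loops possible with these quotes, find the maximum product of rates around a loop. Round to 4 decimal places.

hide→fish→donkey→hide: 2.05 × 2.01 × 0.211 = 0.86943
hide→donkey→fish→hide: 4.35 × 0.45 × 0.437 = 0.85543
Maximum is hide→fish→donkey→hide at 0.8694; no arbitrage — every cycle loses value.

0.8694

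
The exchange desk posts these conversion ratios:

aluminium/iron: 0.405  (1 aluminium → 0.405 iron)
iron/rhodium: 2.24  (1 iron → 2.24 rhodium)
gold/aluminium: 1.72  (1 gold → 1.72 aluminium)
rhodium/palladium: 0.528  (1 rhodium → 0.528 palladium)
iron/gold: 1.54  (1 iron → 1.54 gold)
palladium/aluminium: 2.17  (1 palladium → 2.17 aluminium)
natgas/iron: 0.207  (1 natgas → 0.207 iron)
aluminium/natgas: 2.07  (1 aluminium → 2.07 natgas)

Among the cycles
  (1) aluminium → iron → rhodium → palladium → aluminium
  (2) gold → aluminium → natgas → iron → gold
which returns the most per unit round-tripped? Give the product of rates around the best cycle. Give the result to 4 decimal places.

1.1350

(1) 0.405 × 2.24 × 0.528 × 2.17 = 1.03943
(2) 1.72 × 2.07 × 0.207 × 1.54 = 1.13498
Highest is cycle (2) at 1.1350 (>1, arbitrage).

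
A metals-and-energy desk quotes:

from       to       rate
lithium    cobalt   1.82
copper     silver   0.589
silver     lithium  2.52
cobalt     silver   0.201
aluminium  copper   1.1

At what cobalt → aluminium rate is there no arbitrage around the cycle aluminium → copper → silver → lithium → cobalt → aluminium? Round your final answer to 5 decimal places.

0.33653

Known legs of the cycle: 1.1 × 0.589 × 2.52 × 1.82 = 2.97152856
For no arbitrage the full-cycle product must be 1, so the missing rate is 1 / 2.97152856 ≈ 0.3365271.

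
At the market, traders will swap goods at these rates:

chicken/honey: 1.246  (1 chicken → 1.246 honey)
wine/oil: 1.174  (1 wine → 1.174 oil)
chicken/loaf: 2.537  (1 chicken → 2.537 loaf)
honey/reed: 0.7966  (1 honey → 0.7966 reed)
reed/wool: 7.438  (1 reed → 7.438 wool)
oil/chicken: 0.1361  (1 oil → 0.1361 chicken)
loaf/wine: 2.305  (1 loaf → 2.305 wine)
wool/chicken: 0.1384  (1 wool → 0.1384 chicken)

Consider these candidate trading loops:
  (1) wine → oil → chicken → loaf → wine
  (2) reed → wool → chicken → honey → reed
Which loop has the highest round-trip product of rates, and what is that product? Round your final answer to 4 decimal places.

(1) 1.174 × 0.1361 × 2.537 × 2.305 = 0.93437
(2) 7.438 × 0.1384 × 1.246 × 0.7966 = 1.02176
Highest is cycle (2) at 1.0218 (>1, arbitrage).

1.0218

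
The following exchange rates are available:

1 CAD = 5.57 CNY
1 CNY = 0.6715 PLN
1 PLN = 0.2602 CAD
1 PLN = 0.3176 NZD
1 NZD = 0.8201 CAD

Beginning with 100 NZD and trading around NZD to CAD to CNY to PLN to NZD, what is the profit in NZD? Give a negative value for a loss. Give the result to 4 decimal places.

100 NZD × 0.8201 = 82.01 CAD
82.01 CAD × 5.57 = 456.7957 CNY
456.7957 CNY × 0.6715 = 306.73831255 PLN
306.73831255 PLN × 0.3176 = 97.42008806588 NZD
Net change: 97.42008806588 − 100 = -2.57991193412 NZD

-2.5799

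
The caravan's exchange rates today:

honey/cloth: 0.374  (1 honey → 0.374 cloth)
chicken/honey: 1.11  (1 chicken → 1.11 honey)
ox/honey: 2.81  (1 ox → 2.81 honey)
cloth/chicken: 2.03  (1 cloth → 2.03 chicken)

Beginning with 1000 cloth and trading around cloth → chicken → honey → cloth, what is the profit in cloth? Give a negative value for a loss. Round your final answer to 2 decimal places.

-157.27

1000 cloth × 2.03 = 2030 chicken
2030 chicken × 1.11 = 2253.3 honey
2253.3 honey × 0.374 = 842.7342 cloth
Net change: 842.7342 − 1000 = -157.2658 cloth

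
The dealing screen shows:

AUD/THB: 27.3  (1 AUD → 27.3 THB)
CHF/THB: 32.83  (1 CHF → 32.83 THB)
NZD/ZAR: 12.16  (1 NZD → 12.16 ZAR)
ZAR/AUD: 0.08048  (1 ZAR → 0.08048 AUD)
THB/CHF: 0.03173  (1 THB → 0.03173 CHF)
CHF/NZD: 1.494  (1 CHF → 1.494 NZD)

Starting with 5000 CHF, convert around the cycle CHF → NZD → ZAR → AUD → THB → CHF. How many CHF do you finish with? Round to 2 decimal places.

6332.50

5000 CHF × 1.494 = 7470 NZD
7470 NZD × 12.16 = 90835.2 ZAR
90835.2 ZAR × 0.08048 = 7310.416896 AUD
7310.416896 AUD × 27.3 = 199574.3812608 THB
199574.3812608 THB × 0.03173 = 6332.495117405184 CHF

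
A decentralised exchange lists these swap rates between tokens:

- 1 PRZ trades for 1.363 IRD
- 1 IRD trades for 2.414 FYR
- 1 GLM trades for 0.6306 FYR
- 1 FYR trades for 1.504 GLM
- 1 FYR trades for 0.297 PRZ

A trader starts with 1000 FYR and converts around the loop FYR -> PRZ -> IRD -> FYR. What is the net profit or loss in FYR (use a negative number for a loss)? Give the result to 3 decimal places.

1000 FYR × 0.297 = 297 PRZ
297 PRZ × 1.363 = 404.811 IRD
404.811 IRD × 2.414 = 977.213754 FYR
Net change: 977.213754 − 1000 = -22.786246 FYR

-22.786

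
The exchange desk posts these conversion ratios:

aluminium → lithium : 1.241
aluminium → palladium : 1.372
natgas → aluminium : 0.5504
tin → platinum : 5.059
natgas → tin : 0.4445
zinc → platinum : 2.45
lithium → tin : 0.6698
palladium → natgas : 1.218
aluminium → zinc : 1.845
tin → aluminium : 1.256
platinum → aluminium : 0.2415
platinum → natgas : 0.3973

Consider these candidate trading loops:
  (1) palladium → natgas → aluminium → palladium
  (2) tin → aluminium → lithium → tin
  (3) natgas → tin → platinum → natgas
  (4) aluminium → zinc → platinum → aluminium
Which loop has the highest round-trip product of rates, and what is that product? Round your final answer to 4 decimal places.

(1) 1.218 × 0.5504 × 1.372 = 0.91977
(2) 1.256 × 1.241 × 0.6698 = 1.04401
(3) 0.4445 × 5.059 × 0.3973 = 0.89342
(4) 1.845 × 2.45 × 0.2415 = 1.09164
Highest is cycle (4) at 1.0916 (>1, arbitrage).

1.0916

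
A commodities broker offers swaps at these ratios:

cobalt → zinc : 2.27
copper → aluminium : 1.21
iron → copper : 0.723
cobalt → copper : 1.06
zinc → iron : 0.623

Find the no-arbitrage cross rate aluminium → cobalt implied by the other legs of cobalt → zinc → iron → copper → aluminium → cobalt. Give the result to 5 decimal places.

Known legs of the cycle: 2.27 × 0.623 × 0.723 × 1.21 = 1.2371933343
For no arbitrage the full-cycle product must be 1, so the missing rate is 1 / 1.2371933343 ≈ 0.8082811.

0.80828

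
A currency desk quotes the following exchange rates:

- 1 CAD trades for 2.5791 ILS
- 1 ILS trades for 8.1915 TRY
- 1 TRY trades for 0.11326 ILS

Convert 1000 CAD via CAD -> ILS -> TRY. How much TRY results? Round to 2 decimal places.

21126.70

1000 CAD × 2.5791 = 2579.1 ILS
2579.1 ILS × 8.1915 = 21126.69765 TRY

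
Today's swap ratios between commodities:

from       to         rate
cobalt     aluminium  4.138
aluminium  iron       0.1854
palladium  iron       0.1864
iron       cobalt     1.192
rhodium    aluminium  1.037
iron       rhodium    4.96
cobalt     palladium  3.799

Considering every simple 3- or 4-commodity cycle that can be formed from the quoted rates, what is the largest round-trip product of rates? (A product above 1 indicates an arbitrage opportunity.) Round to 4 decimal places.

0.9536

rhodium→aluminium→iron→rhodium: 1.037 × 0.1854 × 4.96 = 0.95361
iron→cobalt→aluminium→iron: 1.192 × 4.138 × 0.1854 = 0.91448
iron→cobalt→palladium→iron: 1.192 × 3.799 × 0.1864 = 0.84410
Maximum is rhodium→aluminium→iron→rhodium at 0.9536; no arbitrage — every cycle loses value.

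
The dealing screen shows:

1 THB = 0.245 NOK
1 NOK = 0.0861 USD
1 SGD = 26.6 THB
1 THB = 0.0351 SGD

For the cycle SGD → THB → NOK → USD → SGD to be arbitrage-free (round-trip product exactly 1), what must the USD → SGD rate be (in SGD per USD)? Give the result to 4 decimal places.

Known legs of the cycle: 26.6 × 0.245 × 0.0861 = 0.5611137
For no arbitrage the full-cycle product must be 1, so the missing rate is 1 / 0.5611137 ≈ 1.782170.

1.7822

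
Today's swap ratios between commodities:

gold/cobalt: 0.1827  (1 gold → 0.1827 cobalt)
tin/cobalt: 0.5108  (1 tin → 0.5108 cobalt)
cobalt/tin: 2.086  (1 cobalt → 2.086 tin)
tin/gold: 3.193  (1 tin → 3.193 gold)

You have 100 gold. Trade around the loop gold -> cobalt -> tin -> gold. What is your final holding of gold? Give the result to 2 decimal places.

100 gold × 0.1827 = 18.27 cobalt
18.27 cobalt × 2.086 = 38.11122 tin
38.11122 tin × 3.193 = 121.68912546 gold

121.69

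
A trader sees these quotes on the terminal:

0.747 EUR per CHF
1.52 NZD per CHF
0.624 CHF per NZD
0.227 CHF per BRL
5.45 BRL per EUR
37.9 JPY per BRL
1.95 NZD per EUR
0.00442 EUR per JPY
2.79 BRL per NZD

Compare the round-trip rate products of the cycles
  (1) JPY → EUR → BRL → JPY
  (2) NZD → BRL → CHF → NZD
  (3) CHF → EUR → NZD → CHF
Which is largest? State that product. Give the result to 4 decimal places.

(1) 0.00442 × 5.45 × 37.9 = 0.91297
(2) 2.79 × 0.227 × 1.52 = 0.96266
(3) 0.747 × 1.95 × 0.624 = 0.90895
Highest is cycle (2) at 0.9627 (≤1, no arbitrage).

0.9627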